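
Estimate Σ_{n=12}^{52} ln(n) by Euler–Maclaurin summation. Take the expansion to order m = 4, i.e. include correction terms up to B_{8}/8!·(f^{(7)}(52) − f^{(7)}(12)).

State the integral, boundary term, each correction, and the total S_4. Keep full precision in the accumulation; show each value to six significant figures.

∫_12^52 ln(x) dx evaluates to 135.646.
Endpoint term: (f(12) + f(52))/2 = (2.48491 + 3.95124)/2 = 3.21808.
Running total after boundary: 138.864.
k=1: B_{2}/(2)! × [f^{(1)}(52) − f^{(1)}(12)] = 1/12 × (0.0192308 − 0.0833333) = -0.00534188.
After k=1: 138.859.
k=2: B_{4}/(4)! × [f^{(3)}(52) − f^{(3)}(12)] = −1/720 × (1.42239e-05 − 0.00115741) = 1.58775e-06.
After k=2: 138.859.
k=3: B_{6}/(6)! × [f^{(5)}(52) − f^{(5)}(12)] = 1/30240 × (6.31240e-08 − 9.64506e-05) = -3.18742e-09.
After k=3: 138.859.
k=4: B_{8}/(8)! × [f^{(7)}(52) − f^{(7)}(12)] = −1/1209600 × (7.00340e-10 − 2.00939e-05) = 1.66114e-11.

S_4 ≈ 138.859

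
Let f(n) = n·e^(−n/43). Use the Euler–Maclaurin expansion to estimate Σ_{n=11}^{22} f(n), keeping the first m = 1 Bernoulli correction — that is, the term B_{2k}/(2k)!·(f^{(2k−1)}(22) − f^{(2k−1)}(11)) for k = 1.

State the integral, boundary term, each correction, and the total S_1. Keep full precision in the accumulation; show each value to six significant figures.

Integral: ∫_11^22 x·e^(−x/43) dx = 122.237.
Boundary: ½(f(11) + f(22)) = ½(8.51715 + 13.1894) = 10.8533.
Integral + boundary = 133.090.
k=1: B_{2}/(2)! × [f^{(1)}(22) − f^{(1)}(11)] = 1/12 × (0.292788 − 0.576213) = -0.0236187.

S_1 ≈ 133.067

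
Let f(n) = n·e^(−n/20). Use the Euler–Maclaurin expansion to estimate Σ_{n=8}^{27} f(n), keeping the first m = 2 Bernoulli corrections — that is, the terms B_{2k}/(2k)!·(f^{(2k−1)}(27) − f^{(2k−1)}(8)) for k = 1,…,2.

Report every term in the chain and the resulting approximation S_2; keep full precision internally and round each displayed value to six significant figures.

S_2 ≈ 137.833

The integral term ∫_8^27 x·e^(−x/20) dx = 131.693.
Boundary: ½(f(8) + f(27)) = ½(5.36256 + 6.99949) = 6.18102.
Running total after boundary: 137.874.
k=1: B_{2}/(2)! × [f^{(1)}(27) − f^{(1)}(8)] = 1/12 × (-0.0907341 − 0.402192) = -0.0410772.
Partial sum through k=1: 137.833.
k=2: B_{4}/(4)! × [f^{(3)}(27) − f^{(3)}(8)] = −1/720 × (0.00106937 − 0.00435708) = 4.56627e-06.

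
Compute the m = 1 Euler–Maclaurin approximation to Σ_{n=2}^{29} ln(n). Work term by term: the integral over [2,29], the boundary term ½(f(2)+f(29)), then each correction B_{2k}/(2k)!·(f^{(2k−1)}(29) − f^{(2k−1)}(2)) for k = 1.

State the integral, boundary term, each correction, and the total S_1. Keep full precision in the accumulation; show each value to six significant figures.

The integral term ∫_2^29 ln(x) dx = 69.2653.
Boundary: ½(f(2) + f(29)) = ½(0.693147 + 3.36730) = 2.03022.
So far: 71.2955.
k=1: B_{2}/(2)! × [f^{(1)}(29) − f^{(1)}(2)] = 1/12 × (0.0344828 − 0.500000) = -0.0387931.

S_1 ≈ 71.2567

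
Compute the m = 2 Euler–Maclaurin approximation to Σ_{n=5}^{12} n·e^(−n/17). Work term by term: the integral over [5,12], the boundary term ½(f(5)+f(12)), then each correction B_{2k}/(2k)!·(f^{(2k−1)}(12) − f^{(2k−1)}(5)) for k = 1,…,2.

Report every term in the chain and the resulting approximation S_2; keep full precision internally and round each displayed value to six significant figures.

∫_5^12 x·e^(−x/17) dx evaluates to 35.3199.
½[f(5) + f(12)] = ½[3.72594 + 5.92407] = 4.82501.
Integral + boundary = 40.1449.
k=1: B_{2}/(2)! × [f^{(1)}(12) − f^{(1)}(5)] = 1/12 × (0.145198 − 0.526016) = -0.0317348.
Partial sum through k=1: 40.1132.
k=2: B_{4}/(4)! × [f^{(3)}(12) − f^{(3)}(5)] = −1/720 × (0.00391884 − 0.00697714) = 4.24764e-06.

S_2 ≈ 40.1132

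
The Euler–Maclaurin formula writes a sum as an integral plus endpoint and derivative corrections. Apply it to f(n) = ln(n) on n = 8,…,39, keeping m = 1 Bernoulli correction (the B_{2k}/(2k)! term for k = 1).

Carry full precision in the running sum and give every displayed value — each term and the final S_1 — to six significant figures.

S_1 ≈ 98.1066

Integral: ∫_8^39 ln(x) dx = 95.2434.
½[f(8) + f(39)] = ½[2.07944 + 3.66356] = 2.87150.
So far: 98.1149.
k=1: B_{2}/(2)! × [f^{(1)}(39) − f^{(1)}(8)] = 1/12 × (0.0256410 − 0.125000) = -0.00827991.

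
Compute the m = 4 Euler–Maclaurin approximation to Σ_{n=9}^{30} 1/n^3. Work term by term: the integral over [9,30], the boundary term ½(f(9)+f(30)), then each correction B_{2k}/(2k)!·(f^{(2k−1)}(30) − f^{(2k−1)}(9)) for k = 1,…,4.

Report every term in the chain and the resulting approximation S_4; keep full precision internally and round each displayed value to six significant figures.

S_4 ≈ 0.00635931

∫_9^30 1/x^3 dx evaluates to 0.00561728.
Boundary: ½(f(9) + f(30)) = ½(0.00137174 + 3.70370e-05) = 0.000704390.
So far: 0.00632167.
Correction k=1: B_{2}/2! · (f^{(1)}(30) − f^{(1)}(9)) = 1/12 · (-3.70370e-06 − (-0.000457247)) = 3.77953e-05.
Running total after k=1: 0.00635947.
Correction k=2: B_{4}/4! · (f^{(3)}(30) − f^{(3)}(9)) = −1/720 · (-8.23045e-08 − (-0.000112901)) = -1.56692e-07.
Running total after k=2: 0.00635931.
Correction k=3: B_{6}/6! · (f^{(5)}(30) − f^{(5)}(9)) = 1/30240 · (-3.84088e-09 − (-5.85410e-05)) = 1.93575e-09.
Running total after k=3: 0.00635931.
Correction k=4: B_{8}/8! · (f^{(7)}(30) − f^{(7)}(9)) = −1/1209600 · (-3.07270e-10 − (-5.20365e-05)) = -4.30193e-11.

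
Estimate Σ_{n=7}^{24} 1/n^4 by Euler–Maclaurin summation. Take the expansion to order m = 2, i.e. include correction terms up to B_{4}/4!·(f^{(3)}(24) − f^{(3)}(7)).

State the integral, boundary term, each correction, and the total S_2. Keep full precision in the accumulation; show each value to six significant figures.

S_2 ≈ 0.00117705

Integral: ∫_7^24 1/x^4 dx = 0.000947705.
Endpoint term: (f(7) + f(24))/2 = (0.000416493 + 3.01408e-06)/2 = 0.000209754.
So far: 0.00115746.
Correction k=1: B_{2}/2! · (f^{(1)}(24) − f^{(1)}(7)) = 1/12 · (-5.02347e-07 − (-0.000237996)) = 1.97911e-05.
After k=1: 0.00117725.
Correction k=2: B_{4}/4! · (f^{(3)}(24) − f^{(3)}(7)) = −1/720 · (-2.61639e-08 − (-0.000145712)) = -2.02341e-07.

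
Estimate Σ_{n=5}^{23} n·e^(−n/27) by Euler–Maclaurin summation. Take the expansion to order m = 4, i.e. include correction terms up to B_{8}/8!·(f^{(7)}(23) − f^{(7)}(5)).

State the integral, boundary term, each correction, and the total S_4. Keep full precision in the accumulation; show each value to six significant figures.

S_4 ≈ 148.931

Integral: ∫_5^23 x·e^(−x/27) dx = 141.999.
Endpoint term: (f(5) + f(23))/2 = (4.15475 + 9.81236)/2 = 6.98355.
Running total after boundary: 148.982.
k=1: B_{2}/(2)! × [f^{(1)}(23) − f^{(1)}(5)] = 1/12 × (0.0632036 − 0.677071) = -0.0511556.
After k=1: 148.931.
k=2: B_{4}/(4)! × [f^{(3)}(23) − f^{(3)}(5)] = −1/720 × (0.00125714 − 0.00320847) = 2.71018e-06.
After k=2: 148.931.
k=3: B_{6}/(6)! × [f^{(5)}(23) − f^{(5)}(5)] = 1/30240 × (3.33000e-06 − 7.52835e-06) = -1.38834e-10.
After k=3: 148.931.
k=4: B_{8}/(8)! × [f^{(7)}(23) − f^{(7)}(5)] = −1/1209600 × (6.77029e-09 − 1.46166e-08) = 6.48671e-15.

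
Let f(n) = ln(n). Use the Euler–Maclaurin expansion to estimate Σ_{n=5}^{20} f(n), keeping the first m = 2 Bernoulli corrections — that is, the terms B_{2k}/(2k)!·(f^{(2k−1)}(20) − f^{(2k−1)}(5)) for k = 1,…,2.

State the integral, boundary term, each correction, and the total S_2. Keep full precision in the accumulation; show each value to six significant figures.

S_2 ≈ 39.1576

∫_5^20 ln(x) dx evaluates to 36.8675.
Endpoint term: (f(5) + f(20))/2 = (1.60944 + 2.99573)/2 = 2.30259.
Integral + boundary = 39.1700.
k=1: B_{2}/(2)! × [f^{(1)}(20) − f^{(1)}(5)] = 1/12 × (0.0500000 − 0.200000) = -0.0125000.
After k=1: 39.1575.
k=2: B_{4}/(4)! × [f^{(3)}(20) − f^{(3)}(5)] = −1/720 × (0.000250000 − 0.0160000) = 2.18750e-05.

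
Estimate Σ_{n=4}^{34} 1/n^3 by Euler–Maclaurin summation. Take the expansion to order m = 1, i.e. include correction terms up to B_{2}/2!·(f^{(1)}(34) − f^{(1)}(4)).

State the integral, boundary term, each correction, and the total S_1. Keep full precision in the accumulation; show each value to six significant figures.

∫_4^34 1/x^3 dx evaluates to 0.0308175.
Endpoint term: (f(4) + f(34))/2 = (0.0156250 + 2.54427e-05)/2 = 0.00782522.
Running total after boundary: 0.0386427.
k=1: B_{2}/(2)! × [f^{(1)}(34) − f^{(1)}(4)] = 1/12 × (-2.24494e-06 − (-0.0117188)) = 0.000976375.

S_1 ≈ 0.0396191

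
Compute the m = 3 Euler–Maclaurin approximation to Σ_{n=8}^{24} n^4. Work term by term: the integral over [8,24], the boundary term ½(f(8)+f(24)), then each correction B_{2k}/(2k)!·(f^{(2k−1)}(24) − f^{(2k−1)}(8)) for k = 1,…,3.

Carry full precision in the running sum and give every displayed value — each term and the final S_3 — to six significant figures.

Integral: ∫_8^24 x^4 dx = 1.58597e+06.
½[f(8) + f(24)] = ½[4096.00 + 331776] = 167936.
So far: 1.75391e+06.
Correction k=1: B_{2}/2! · (f^{(1)}(24) − f^{(1)}(8)) = 1/12 · (55296.0 − 2048.00) = 4437.33.
Running total after k=1: 1.75834e+06.
Correction k=2: B_{4}/4! · (f^{(3)}(24) − f^{(3)}(8)) = −1/720 · (576.000 − 192.000) = -0.533333.
Running total after k=2: 1.75834e+06.
Correction k=3: B_{6}/6! · (f^{(5)}(24) − f^{(5)}(8)) = 1/30240 · (0.00000 − 0.00000) = 0.00000.

S_3 ≈ 1.75834e+06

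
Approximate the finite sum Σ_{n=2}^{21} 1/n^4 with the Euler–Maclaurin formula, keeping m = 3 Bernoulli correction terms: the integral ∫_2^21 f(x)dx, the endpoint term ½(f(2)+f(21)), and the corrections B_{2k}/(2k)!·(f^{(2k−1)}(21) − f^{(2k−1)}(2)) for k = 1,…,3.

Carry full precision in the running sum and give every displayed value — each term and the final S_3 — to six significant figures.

∫_2^21 1/x^4 dx evaluates to 0.0416307.
Endpoint term: (f(2) + f(21))/2 = (0.0625000 + 5.14189e-06)/2 = 0.0312526.
Running total after boundary: 0.0728832.
Order-1 term: 1/12 · (-9.79408e-07 − (-0.125000)) = 0.0104166.
Partial sum through k=1: 0.0832998.
Order-2 term: −1/720 · (-6.66264e-08 − (-0.937500)) = -0.00130208.
Partial sum through k=2: 0.0819977.
Order-3 term: 1/30240 · (-8.46049e-09 − (-13.1250)) = 0.000434028.

S_3 ≈ 0.0824318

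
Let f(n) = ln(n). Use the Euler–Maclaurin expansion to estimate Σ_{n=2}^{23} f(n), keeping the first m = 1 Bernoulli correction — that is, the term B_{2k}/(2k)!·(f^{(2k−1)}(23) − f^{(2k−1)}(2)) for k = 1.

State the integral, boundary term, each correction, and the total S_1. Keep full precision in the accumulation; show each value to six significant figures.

S_1 ≈ 51.6063

∫_2^23 ln(x) dx evaluates to 49.7301.
½[f(2) + f(23)] = ½[0.693147 + 3.13549] = 1.91432.
Integral + boundary = 51.6444.
Correction k=1: B_{2}/2! · (f^{(1)}(23) − f^{(1)}(2)) = 1/12 · (0.0434783 − 0.500000) = -0.0380435.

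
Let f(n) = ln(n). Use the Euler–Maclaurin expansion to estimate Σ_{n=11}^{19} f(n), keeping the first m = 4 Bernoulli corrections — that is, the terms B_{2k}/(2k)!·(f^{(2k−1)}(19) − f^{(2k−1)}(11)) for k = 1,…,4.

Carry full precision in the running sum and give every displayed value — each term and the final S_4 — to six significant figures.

S_4 ≈ 24.2355

∫_11^19 ln(x) dx evaluates to 21.5675.
½[f(11) + f(19)] = ½[2.39790 + 2.94444] = 2.67117.
Running total after boundary: 24.2387.
Correction k=1: B_{2}/2! · (f^{(1)}(19) − f^{(1)}(11)) = 1/12 · (0.0526316 − 0.0909091) = -0.00318979.
After k=1: 24.2355.
Correction k=2: B_{4}/4! · (f^{(3)}(19) − f^{(3)}(11)) = −1/720 · (0.000291588 − 0.00150263) = 1.68200e-06.
After k=2: 24.2355.
Correction k=3: B_{6}/6! · (f^{(5)}(19) − f^{(5)}(11)) = 1/30240 · (9.69267e-06 − 0.000149021) = -4.60742e-09.
After k=3: 24.2355.
Correction k=4: B_{8}/8! · (f^{(7)}(19) − f^{(7)}(11)) = −1/1209600 · (8.05485e-07 − 3.69474e-05) = 2.98792e-11.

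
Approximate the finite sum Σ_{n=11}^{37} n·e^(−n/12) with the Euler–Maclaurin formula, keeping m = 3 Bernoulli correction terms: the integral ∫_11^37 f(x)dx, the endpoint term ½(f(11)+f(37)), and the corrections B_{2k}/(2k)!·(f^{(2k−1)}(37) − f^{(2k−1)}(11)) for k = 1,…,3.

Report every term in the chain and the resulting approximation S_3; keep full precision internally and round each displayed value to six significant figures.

Integral: ∫_11^37 x·e^(−x/12) dx = 83.4244.
Endpoint term: (f(11) + f(37))/2 = (4.39835 + 1.69483)/2 = 3.04659.
So far: 86.4710.
Order-1 term: 1/12 · (-0.0954298 − 0.0333208) = -0.0107292.
Running total after k=1: 86.4603.
Order-2 term: −1/720 · (-2.65083e-05 − 0.00578486) = 8.07135e-06.
Running total after k=2: 86.4603.
Order-3 term: 1/30240 · (4.23396e-06 − 7.87384e-05) = -2.46377e-09.

S_3 ≈ 86.4603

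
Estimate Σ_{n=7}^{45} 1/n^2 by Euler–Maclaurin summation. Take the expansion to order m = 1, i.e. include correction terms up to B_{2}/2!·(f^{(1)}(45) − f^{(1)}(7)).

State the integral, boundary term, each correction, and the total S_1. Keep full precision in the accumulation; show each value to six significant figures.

S_1 ≈ 0.131570

Integral: ∫_7^45 1/x^2 dx = 0.120635.
Boundary: ½(f(7) + f(45)) = ½(0.0204082 + 0.000493827) = 0.0104510.
So far: 0.131086.
Correction k=1: B_{2}/2! · (f^{(1)}(45) − f^{(1)}(7)) = 1/12 · (-2.19479e-05 − (-0.00583090)) = 0.000484080.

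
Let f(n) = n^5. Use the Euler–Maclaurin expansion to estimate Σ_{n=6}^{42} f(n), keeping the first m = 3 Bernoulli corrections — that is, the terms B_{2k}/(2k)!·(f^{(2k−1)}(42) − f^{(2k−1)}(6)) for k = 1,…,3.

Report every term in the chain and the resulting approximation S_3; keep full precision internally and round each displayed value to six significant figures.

The integral term ∫_6^42 x^5 dx = 9.14831e+08.
Boundary: ½(f(6) + f(42)) = ½(7776.00 + 1.30691e+08) = 6.53495e+07.
Running total after boundary: 9.80180e+08.
Correction k=1: B_{2}/2! · (f^{(1)}(42) − f^{(1)}(6)) = 1/12 · (1.55585e+07 − 6480.00) = 1.29600e+06.
Running total after k=1: 9.81476e+08.
Correction k=2: B_{4}/4! · (f^{(3)}(42) − f^{(3)}(6)) = −1/720 · (105840 − 2160.00) = -144.000.
Running total after k=2: 9.81476e+08.
Correction k=3: B_{6}/6! · (f^{(5)}(42) − f^{(5)}(6)) = 1/30240 · (120.000 − 120.000) = 0.00000.

S_3 ≈ 9.81476e+08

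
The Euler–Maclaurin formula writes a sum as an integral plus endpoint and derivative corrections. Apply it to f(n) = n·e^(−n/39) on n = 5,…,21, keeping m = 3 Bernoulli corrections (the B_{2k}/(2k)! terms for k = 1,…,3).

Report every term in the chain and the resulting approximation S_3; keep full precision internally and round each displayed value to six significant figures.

S_3 ≈ 152.074

The integral term ∫_5^21 x·e^(−x/39) dx = 143.788.
Endpoint term: (f(5) + f(21))/2 = (4.39836 + 12.2566)/2 = 8.32746.
Integral + boundary = 152.116.
k=1: B_{2}/(2)! × [f^{(1)}(21) − f^{(1)}(5)] = 1/12 × (0.269375 − 0.766894) = -0.0414600.
After k=1: 152.074.
k=2: B_{4}/(4)! × [f^{(3)}(21) − f^{(3)}(5)] = −1/720 × (0.000944553 − 0.00166091) = 9.94936e-07.
After k=2: 152.074.
k=3: B_{6}/(6)! × [f^{(5)}(21) − f^{(5)}(5)] = 1/30240 × (1.12558e-06 − 1.85247e-06) = -2.40375e-11.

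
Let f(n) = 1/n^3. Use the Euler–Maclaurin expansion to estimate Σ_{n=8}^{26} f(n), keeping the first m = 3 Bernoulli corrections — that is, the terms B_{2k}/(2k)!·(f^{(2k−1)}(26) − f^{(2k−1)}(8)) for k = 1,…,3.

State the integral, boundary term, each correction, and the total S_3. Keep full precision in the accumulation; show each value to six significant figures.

S_3 ≈ 0.00813804

∫_8^26 1/x^3 dx evaluates to 0.00707286.
Endpoint term: (f(8) + f(26))/2 = (0.00195312 + 5.68958e-05)/2 = 0.00100501.
Running total after boundary: 0.00807787.
Correction k=1: B_{2}/2! · (f^{(1)}(26) − f^{(1)}(8)) = 1/12 · (-6.56490e-06 − (-0.000732422)) = 6.04881e-05.
Running total after k=1: 0.00813835.
Correction k=2: B_{4}/4! · (f^{(3)}(26) − f^{(3)}(8)) = −1/720 · (-1.94228e-07 − (-0.000228882)) = -3.17622e-07.
Running total after k=2: 0.00813804.
Correction k=3: B_{6}/6! · (f^{(5)}(26) − f^{(5)}(8)) = 1/30240 · (-1.20674e-08 − (-0.000150204)) = 4.96665e-09.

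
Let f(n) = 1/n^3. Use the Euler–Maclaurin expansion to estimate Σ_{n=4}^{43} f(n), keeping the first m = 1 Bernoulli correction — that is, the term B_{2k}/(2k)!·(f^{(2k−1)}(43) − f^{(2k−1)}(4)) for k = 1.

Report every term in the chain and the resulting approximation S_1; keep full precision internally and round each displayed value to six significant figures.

S_1 ≈ 0.0397749

∫_4^43 1/x^3 dx evaluates to 0.0309796.
½[f(4) + f(43)] = ½[0.0156250 + 1.25775e-05] = 0.00781879.
So far: 0.0387984.
Order-1 term: 1/12 · (-8.77501e-07 − (-0.0117188)) = 0.000976489.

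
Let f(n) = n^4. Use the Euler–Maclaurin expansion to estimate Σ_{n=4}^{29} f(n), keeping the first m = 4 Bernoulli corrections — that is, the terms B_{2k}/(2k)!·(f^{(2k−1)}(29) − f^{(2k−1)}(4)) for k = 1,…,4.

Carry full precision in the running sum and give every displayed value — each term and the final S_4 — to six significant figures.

S_4 ≈ 4.46390e+06

The integral term ∫_4^29 x^4 dx = 4.10202e+06.
Endpoint term: (f(4) + f(29))/2 = (256.000 + 707281)/2 = 353768.
Integral + boundary = 4.45579e+06.
Correction k=1: B_{2}/2! · (f^{(1)}(29) − f^{(1)}(4)) = 1/12 · (97556.0 − 256.000) = 8108.33.
Partial sum through k=1: 4.46390e+06.
Correction k=2: B_{4}/4! · (f^{(3)}(29) − f^{(3)}(4)) = −1/720 · (696.000 − 96.0000) = -0.833333.
Partial sum through k=2: 4.46390e+06.
Correction k=3: B_{6}/6! · (f^{(5)}(29) − f^{(5)}(4)) = 1/30240 · (0.00000 − 0.00000) = 0.00000.
Partial sum through k=3: 4.46390e+06.
Correction k=4: B_{8}/8! · (f^{(7)}(29) − f^{(7)}(4)) = −1/1209600 · (0.00000 − 0.00000) = 0.00000.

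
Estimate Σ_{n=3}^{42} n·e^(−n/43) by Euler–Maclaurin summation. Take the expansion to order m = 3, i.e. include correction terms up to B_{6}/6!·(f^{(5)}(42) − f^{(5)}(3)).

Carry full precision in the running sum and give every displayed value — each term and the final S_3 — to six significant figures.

Integral: ∫_3^42 x·e^(−x/43) dx = 468.468.
½[f(3) + f(42)] = ½[2.79783 + 15.8145] = 9.30615.
Integral + boundary = 477.775.
Correction k=1: B_{2}/2! · (f^{(1)}(42) − f^{(1)}(3)) = 1/12 · (0.00875663 − 0.867545) = -0.0715657.
Running total after k=1: 477.703.
Correction k=2: B_{4}/4! · (f^{(3)}(42) − f^{(3)}(3)) = −1/720 · (0.000412021 − 0.00147797) = 1.48048e-06.
Running total after k=2: 477.703.
Correction k=3: B_{6}/6! · (f^{(5)}(42) − f^{(5)}(3)) = 1/30240 · (4.43108e-07 − 1.34491e-06) = -2.98216e-11.

S_3 ≈ 477.703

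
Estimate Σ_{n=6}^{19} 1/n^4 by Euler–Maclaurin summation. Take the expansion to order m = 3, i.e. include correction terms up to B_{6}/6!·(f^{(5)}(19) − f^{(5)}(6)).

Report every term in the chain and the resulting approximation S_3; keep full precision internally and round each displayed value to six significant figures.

The integral term ∫_6^19 1/x^4 dx = 0.00149461.
Endpoint term: (f(6) + f(19))/2 = (0.000771605 + 7.67336e-06)/2 = 0.000389639.
Integral + boundary = 0.00188425.
Correction k=1: B_{2}/2! · (f^{(1)}(19) − f^{(1)}(6)) = 1/12 · (-1.61544e-06 − (-0.000514403)) = 4.27323e-05.
After k=1: 0.00192698.
Correction k=2: B_{4}/4! · (f^{(3)}(19) − f^{(3)}(6)) = −1/720 · (-1.34247e-07 − (-0.000428669)) = -5.95188e-07.
After k=2: 0.00192639.
Correction k=3: B_{6}/6! · (f^{(5)}(19) − f^{(5)}(6)) = 1/30240 · (-2.08251e-08 − (-0.000666819)) = 2.20502e-08.

S_3 ≈ 0.00192641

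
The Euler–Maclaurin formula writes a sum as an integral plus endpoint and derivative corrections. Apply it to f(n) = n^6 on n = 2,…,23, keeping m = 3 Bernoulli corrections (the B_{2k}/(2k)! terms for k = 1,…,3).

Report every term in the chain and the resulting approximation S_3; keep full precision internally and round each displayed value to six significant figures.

S_3 ≈ 5.63638e+08

Integral: ∫_2^23 x^6 dx = 4.86404e+08.
Boundary: ½(f(2) + f(23)) = ½(64.0000 + 1.48036e+08) = 7.40180e+07.
Running total after boundary: 5.60422e+08.
k=1: B_{2}/(2)! × [f^{(1)}(23) − f^{(1)}(2)] = 1/12 × (3.86181e+07 − 192.000) = 3.21816e+06.
Running total after k=1: 5.63640e+08.
k=2: B_{4}/(4)! × [f^{(3)}(23) − f^{(3)}(2)] = −1/720 × (1.46004e+06 − 960.000) = -2026.50.
Running total after k=2: 5.63638e+08.
k=3: B_{6}/(6)! × [f^{(5)}(23) − f^{(5)}(2)] = 1/30240 × (16560.0 − 1440.00) = 0.500000.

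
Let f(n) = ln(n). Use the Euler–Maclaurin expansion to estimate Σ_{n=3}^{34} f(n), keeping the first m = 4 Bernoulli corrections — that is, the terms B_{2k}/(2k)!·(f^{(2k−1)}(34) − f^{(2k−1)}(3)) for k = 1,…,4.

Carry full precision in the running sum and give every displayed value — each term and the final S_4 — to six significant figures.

S_4 ≈ 87.8877

∫_3^34 ln(x) dx evaluates to 85.6004.
Boundary: ½(f(3) + f(34)) = ½(1.09861 + 3.52636) = 2.31249.
Integral + boundary = 87.9129.
k=1: B_{2}/(2)! × [f^{(1)}(34) − f^{(1)}(3)] = 1/12 × (0.0294118 − 0.333333) = -0.0253268.
After k=1: 87.8876.
k=2: B_{4}/(4)! × [f^{(3)}(34) − f^{(3)}(3)] = −1/720 × (5.08854e-05 − 0.0740741) = 0.000102810.
After k=2: 87.8877.
k=3: B_{6}/(6)! × [f^{(5)}(34) − f^{(5)}(3)] = 1/30240 × (5.28222e-07 − 0.0987654) = -3.26604e-06.
After k=3: 87.8877.
k=4: B_{8}/(8)! × [f^{(7)}(34) − f^{(7)}(3)] = −1/1209600 × (1.37082e-08 − 0.329218) = 2.72171e-07.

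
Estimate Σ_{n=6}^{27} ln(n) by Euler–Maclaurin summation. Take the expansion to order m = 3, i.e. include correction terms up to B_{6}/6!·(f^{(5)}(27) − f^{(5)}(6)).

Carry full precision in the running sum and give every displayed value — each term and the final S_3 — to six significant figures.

S_3 ≈ 59.7700

The integral term ∫_6^27 ln(x) dx = 57.2370.
½[f(6) + f(27)] = ½[1.79176 + 3.29584] = 2.54380.
Running total after boundary: 59.7808.
Order-1 term: 1/12 · (0.0370370 − 0.166667) = -0.0108025.
Partial sum through k=1: 59.7700.
Order-2 term: −1/720 · (0.000101611 − 0.00925926) = 1.27190e-05.
Partial sum through k=2: 59.7700.
Order-3 term: 1/30240 · (1.67260e-06 − 0.00308642) = -1.02009e-07.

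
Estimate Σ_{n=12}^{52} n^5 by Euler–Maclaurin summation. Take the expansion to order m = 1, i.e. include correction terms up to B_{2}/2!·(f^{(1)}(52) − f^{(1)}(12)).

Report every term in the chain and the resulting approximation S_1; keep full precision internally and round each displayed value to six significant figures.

S_1 ≈ 3.48787e+09

∫_12^52 x^5 dx evaluates to 3.29460e+09.
Boundary: ½(f(12) + f(52)) = ½(248832 + 3.80204e+08) = 1.90226e+08.
Running total after boundary: 3.48483e+09.
k=1: B_{2}/(2)! × [f^{(1)}(52) − f^{(1)}(12)] = 1/12 × (3.65581e+07 − 103680) = 3.03787e+06.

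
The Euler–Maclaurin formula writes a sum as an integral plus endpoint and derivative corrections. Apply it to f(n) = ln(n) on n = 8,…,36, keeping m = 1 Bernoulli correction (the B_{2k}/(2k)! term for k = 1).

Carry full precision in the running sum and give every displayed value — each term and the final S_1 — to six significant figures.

Integral: ∫_8^36 ln(x) dx = 84.3711.
½[f(8) + f(36)] = ½[2.07944 + 3.58352] = 2.83148.
Running total after boundary: 87.2026.
Correction k=1: B_{2}/2! · (f^{(1)}(36) − f^{(1)}(8)) = 1/12 · (0.0277778 − 0.125000) = -0.00810185.

S_1 ≈ 87.1945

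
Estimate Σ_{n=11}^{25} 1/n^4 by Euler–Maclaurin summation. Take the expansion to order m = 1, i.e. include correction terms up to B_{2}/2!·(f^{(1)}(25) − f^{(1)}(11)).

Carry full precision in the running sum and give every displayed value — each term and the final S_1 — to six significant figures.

∫_11^25 1/x^4 dx evaluates to 0.000229105.
Endpoint term: (f(11) + f(25))/2 = (6.83013e-05 + 2.56000e-06)/2 = 3.54307e-05.
Running total after boundary: 0.000264536.
Correction k=1: B_{2}/2! · (f^{(1)}(25) − f^{(1)}(11)) = 1/12 · (-4.09600e-07 − (-2.48369e-05)) = 2.03560e-06.

S_1 ≈ 0.000266571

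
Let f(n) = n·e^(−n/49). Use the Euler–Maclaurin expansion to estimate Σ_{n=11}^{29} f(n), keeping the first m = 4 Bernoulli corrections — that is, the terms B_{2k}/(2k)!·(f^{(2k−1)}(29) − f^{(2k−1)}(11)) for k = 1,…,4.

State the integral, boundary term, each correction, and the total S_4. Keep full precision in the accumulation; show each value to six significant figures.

S_4 ≈ 246.469

∫_11^29 x·e^(−x/49) dx evaluates to 234.085.
Boundary: ½(f(11) + f(29)) = ½(8.78816 + 16.0460) = 12.4171.
So far: 246.502.
Order-1 term: 1/12 · (0.225841 − 0.619574) = -0.0328111.
After k=1: 246.469.
Order-2 term: −1/720 · (0.000554961 − 0.000923541) = 5.11916e-07.
After k=2: 246.469.
Order-3 term: 1/30240 · (4.23099e-07 − 6.61821e-07) = -7.89426e-12.
After k=3: 246.469.
Order-4 term: −1/1209600 · (2.56168e-10 − 3.91085e-10) = 1.11538e-16.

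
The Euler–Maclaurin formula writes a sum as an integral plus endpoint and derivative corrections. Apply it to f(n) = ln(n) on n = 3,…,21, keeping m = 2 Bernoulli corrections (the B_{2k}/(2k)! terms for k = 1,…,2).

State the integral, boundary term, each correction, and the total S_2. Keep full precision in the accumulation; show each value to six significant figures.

S_2 ≈ 44.6870

Integral: ∫_3^21 ln(x) dx = 42.6391.
Boundary: ½(f(3) + f(21)) = ½(1.09861 + 3.04452) = 2.07157.
So far: 44.7107.
Order-1 term: 1/12 · (0.0476190 − 0.333333) = -0.0238095.
After k=1: 44.6869.
Order-2 term: −1/720 · (0.000215959 − 0.0740741) = 0.000102581.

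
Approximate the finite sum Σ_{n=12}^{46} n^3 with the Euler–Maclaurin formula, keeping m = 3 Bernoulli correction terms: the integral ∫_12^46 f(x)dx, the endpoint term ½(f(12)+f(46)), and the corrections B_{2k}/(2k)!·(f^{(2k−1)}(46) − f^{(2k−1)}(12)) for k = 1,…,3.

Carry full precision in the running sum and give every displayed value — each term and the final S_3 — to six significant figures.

The integral term ∫_12^46 x^3 dx = 1.11418e+06.
Endpoint term: (f(12) + f(46))/2 = (1728.00 + 97336.0)/2 = 49532.0.
So far: 1.16371e+06.
Order-1 term: 1/12 · (6348.00 − 432.000) = 493.000.
Running total after k=1: 1.16420e+06.
Order-2 term: −1/720 · (6.00000 − 6.00000) = 0.00000.
Running total after k=2: 1.16420e+06.
Order-3 term: 1/30240 · (0.00000 − 0.00000) = 0.00000.

S_3 ≈ 1.16420e+06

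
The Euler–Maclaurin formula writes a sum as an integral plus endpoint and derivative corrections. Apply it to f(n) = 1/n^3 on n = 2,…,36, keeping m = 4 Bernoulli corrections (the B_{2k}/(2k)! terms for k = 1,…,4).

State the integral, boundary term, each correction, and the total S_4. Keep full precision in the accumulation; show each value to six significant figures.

S_4 ≈ 0.201627

Integral: ∫_2^36 1/x^3 dx = 0.124614.
Endpoint term: (f(2) + f(36))/2 = (0.125000 + 2.14335e-05)/2 = 0.0625107.
So far: 0.187125.
Correction k=1: B_{2}/2! · (f^{(1)}(36) − f^{(1)}(2)) = 1/12 · (-1.78612e-06 − (-0.187500)) = 0.0156249.
Partial sum through k=1: 0.202750.
Correction k=2: B_{4}/4! · (f^{(3)}(36) − f^{(3)}(2)) = −1/720 · (-2.75636e-08 − (-0.937500)) = -0.00130208.
Partial sum through k=2: 0.201448.
Correction k=3: B_{6}/6! · (f^{(5)}(36) − f^{(5)}(2)) = 1/30240 · (-8.93265e-10 − (-9.84375)) = 0.000325521.
Partial sum through k=3: 0.201773.
Correction k=4: B_{8}/8! · (f^{(7)}(36) − f^{(7)}(2)) = −1/1209600 · (-4.96259e-11 − (-177.188)) = -0.000146484.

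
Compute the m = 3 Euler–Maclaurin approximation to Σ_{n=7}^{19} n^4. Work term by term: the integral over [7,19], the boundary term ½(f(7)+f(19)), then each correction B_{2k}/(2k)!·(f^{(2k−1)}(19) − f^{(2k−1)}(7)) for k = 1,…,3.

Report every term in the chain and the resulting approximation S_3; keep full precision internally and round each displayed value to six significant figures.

∫_7^19 x^4 dx evaluates to 491858.
Endpoint term: (f(7) + f(19))/2 = (2401.00 + 130321)/2 = 66361.0.
Integral + boundary = 558219.
Order-1 term: 1/12 · (27436.0 − 1372.00) = 2172.00.
Running total after k=1: 560391.
Order-2 term: −1/720 · (456.000 − 168.000) = -0.400000.
Running total after k=2: 560391.
Order-3 term: 1/30240 · (0.00000 − 0.00000) = 0.00000.

S_3 ≈ 560391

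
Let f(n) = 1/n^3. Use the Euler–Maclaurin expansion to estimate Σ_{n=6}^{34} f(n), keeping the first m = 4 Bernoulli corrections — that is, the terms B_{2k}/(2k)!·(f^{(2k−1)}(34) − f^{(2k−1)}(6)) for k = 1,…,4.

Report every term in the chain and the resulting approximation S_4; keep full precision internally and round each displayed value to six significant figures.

∫_6^34 1/x^3 dx evaluates to 0.0134564.
Endpoint term: (f(6) + f(34))/2 = (0.00462963 + 2.54427e-05)/2 = 0.00232754.
Integral + boundary = 0.0157839.
Correction k=1: B_{2}/2! · (f^{(1)}(34) − f^{(1)}(6)) = 1/12 · (-2.24494e-06 − (-0.00231481)) = 0.000192714.
Running total after k=1: 0.0159766.
Correction k=2: B_{4}/4! · (f^{(3)}(34) − f^{(3)}(6)) = −1/720 · (-3.88399e-08 − (-0.00128601)) = -1.78607e-06.
Running total after k=2: 0.0159748.
Correction k=3: B_{6}/6! · (f^{(5)}(34) − f^{(5)}(6)) = 1/30240 · (-1.41114e-09 − (-0.00150034)) = 4.96145e-08.
Running total after k=3: 0.0159749.
Correction k=4: B_{8}/8! · (f^{(7)}(34) − f^{(7)}(6)) = −1/1209600 · (-8.78909e-11 − (-0.00300069)) = -2.48073e-09.

S_4 ≈ 0.0159749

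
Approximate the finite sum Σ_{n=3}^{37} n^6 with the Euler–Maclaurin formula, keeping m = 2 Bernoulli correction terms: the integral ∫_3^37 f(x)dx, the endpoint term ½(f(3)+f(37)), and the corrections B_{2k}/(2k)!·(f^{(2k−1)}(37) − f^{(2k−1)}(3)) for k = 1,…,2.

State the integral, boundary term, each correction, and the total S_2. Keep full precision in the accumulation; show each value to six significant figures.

The integral term ∫_3^37 x^6 dx = 1.35617e+10.
Boundary: ½(f(3) + f(37)) = ½(729.000 + 2.56573e+09) = 1.28286e+09.
Integral + boundary = 1.48446e+10.
Order-1 term: 1/12 · (4.16064e+08 − 1458.00) = 3.46719e+07.
Running total after k=1: 1.48792e+10.
Order-2 term: −1/720 · (6.07836e+06 − 3240.00) = -8437.67.

S_2 ≈ 1.48792e+10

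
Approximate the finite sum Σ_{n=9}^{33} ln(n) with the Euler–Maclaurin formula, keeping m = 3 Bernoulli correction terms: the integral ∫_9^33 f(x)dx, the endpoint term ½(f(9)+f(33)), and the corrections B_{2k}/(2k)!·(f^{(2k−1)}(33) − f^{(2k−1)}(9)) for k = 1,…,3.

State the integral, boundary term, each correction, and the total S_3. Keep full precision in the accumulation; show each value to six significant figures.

Integral: ∫_9^33 ln(x) dx = 71.6097.
Endpoint term: (f(9) + f(33))/2 = (2.19722 + 3.49651)/2 = 2.84687.
Running total after boundary: 74.4566.
Correction k=1: B_{2}/2! · (f^{(1)}(33) − f^{(1)}(9)) = 1/12 · (0.0303030 − 0.111111) = -0.00673401.
Partial sum through k=1: 74.4499.
Correction k=2: B_{4}/4! · (f^{(3)}(33) − f^{(3)}(9)) = −1/720 · (5.56529e-05 − 0.00274348) = 3.73310e-06.
Partial sum through k=2: 74.4499.
Correction k=3: B_{6}/6! · (f^{(5)}(33) − f^{(5)}(9)) = 1/30240 · (6.13256e-07 − 0.000406442) = -1.34203e-08.

S_3 ≈ 74.4499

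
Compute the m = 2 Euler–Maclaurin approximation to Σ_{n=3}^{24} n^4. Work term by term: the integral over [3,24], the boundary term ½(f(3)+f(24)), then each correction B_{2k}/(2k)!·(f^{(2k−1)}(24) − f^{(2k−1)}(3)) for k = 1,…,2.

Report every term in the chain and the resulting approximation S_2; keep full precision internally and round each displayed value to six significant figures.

The integral term ∫_3^24 x^4 dx = 1.59248e+06.
Endpoint term: (f(3) + f(24))/2 = (81.0000 + 331776)/2 = 165928.
Running total after boundary: 1.75840e+06.
Order-1 term: 1/12 · (55296.0 − 108.000) = 4599.00.
After k=1: 1.76300e+06.
Order-2 term: −1/720 · (576.000 − 72.0000) = -0.700000.

S_2 ≈ 1.76300e+06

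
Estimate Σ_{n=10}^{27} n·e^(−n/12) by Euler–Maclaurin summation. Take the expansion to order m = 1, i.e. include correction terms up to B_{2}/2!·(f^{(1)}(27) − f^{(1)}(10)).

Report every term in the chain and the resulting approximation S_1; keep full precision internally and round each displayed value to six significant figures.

S_1 ≈ 68.9860

The integral term ∫_10^27 x·e^(−x/12) dx = 65.4071.
Boundary: ½(f(10) + f(27)) = ½(4.34598 + 2.84578) = 3.59588.
Integral + boundary = 69.0030.
Correction k=1: B_{2}/2! · (f^{(1)}(27) − f^{(1)}(10)) = 1/12 · (-0.131749 − 0.0724330) = -0.0170152.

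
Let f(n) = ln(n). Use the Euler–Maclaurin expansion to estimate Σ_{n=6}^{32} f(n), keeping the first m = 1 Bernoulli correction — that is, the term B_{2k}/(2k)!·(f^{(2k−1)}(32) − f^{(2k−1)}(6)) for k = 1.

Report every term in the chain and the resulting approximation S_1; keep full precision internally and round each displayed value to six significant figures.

The integral term ∫_6^32 ln(x) dx = 74.1530.
Boundary: ½(f(6) + f(32)) = ½(1.79176 + 3.46574) = 2.62875.
So far: 76.7817.
k=1: B_{2}/(2)! × [f^{(1)}(32) − f^{(1)}(6)] = 1/12 × (0.0312500 − 0.166667) = -0.0112847.

S_1 ≈ 76.7705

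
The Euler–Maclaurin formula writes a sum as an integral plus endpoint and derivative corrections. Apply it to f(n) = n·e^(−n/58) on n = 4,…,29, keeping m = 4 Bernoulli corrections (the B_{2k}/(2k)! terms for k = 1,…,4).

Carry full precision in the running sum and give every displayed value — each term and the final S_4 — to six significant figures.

∫_4^29 x·e^(−x/58) dx evaluates to 295.805.
Endpoint term: (f(4) + f(29))/2 = (3.73344 + 17.5894)/2 = 10.6614.
Integral + boundary = 306.466.
k=1: B_{2}/(2)! × [f^{(1)}(29) − f^{(1)}(4)] = 1/12 × (0.303265 − 0.868989) = -0.0471437.
Running total after k=1: 306.419.
k=2: B_{4}/(4)! × [f^{(3)}(29) − f^{(3)}(4)] = −1/720 × (0.000450751 − 0.000813230) = 5.03443e-07.
Running total after k=2: 306.419.
k=3: B_{6}/(6)! × [f^{(5)}(29) − f^{(5)}(4)] = 1/30240 × (2.41187e-07 − 4.06701e-07) = -5.47334e-12.
Running total after k=3: 306.419.
k=4: B_{8}/(8)! × [f^{(7)}(29) − f^{(7)}(4)] = −1/1209600 × (1.03561e-10 − 1.69933e-10) = 5.48710e-17.

S_4 ≈ 306.419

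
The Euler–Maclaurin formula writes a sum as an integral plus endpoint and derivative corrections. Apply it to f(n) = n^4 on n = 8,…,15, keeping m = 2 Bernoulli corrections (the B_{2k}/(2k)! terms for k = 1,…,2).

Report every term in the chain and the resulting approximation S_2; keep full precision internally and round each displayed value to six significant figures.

S_2 ≈ 173636

The integral term ∫_8^15 x^4 dx = 145321.
Boundary: ½(f(8) + f(15)) = ½(4096.00 + 50625.0) = 27360.5.
So far: 172682.
Order-1 term: 1/12 · (13500.0 − 2048.00) = 954.333.
Partial sum through k=1: 173636.
Order-2 term: −1/720 · (360.000 − 192.000) = -0.233333.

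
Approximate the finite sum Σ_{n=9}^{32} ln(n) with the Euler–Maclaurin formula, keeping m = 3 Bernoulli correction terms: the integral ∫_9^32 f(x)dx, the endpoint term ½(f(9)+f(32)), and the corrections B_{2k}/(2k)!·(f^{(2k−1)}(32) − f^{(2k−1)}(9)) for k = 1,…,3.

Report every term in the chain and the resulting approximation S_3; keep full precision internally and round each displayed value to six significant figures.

S_3 ≈ 70.9534

The integral term ∫_9^32 ln(x) dx = 68.1285.
Endpoint term: (f(9) + f(32))/2 = (2.19722 + 3.46574)/2 = 2.83148.
Integral + boundary = 70.9600.
k=1: B_{2}/(2)! × [f^{(1)}(32) − f^{(1)}(9)] = 1/12 × (0.0312500 − 0.111111) = -0.00665509.
Running total after k=1: 70.9534.
k=2: B_{4}/(4)! × [f^{(3)}(32) − f^{(3)}(9)] = −1/720 × (6.10352e-05 − 0.00274348) = 3.72562e-06.
Running total after k=2: 70.9534.
k=3: B_{6}/(6)! × [f^{(5)}(32) − f^{(5)}(9)] = 1/30240 × (7.15256e-07 − 0.000406442) = -1.34169e-08.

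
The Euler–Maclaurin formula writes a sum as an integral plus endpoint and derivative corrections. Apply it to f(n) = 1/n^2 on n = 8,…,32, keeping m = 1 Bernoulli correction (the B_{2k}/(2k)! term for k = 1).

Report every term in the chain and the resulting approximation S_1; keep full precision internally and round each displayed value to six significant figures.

The integral term ∫_8^32 1/x^2 dx = 0.0937500.
Boundary: ½(f(8) + f(32)) = ½(0.0156250 + 0.000976562) = 0.00830078.
So far: 0.102051.
Correction k=1: B_{2}/2! · (f^{(1)}(32) − f^{(1)}(8)) = 1/12 · (-6.10352e-05 − (-0.00390625)) = 0.000320435.

S_1 ≈ 0.102371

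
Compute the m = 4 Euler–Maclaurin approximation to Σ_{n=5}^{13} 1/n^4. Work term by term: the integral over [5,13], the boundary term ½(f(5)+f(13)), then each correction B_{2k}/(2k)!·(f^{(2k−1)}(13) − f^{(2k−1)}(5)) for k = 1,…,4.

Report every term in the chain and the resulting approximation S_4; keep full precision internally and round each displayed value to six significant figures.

S_4 ≈ 0.00343619

The integral term ∫_5^13 1/x^4 dx = 0.00251494.
Endpoint term: (f(5) + f(13))/2 = (0.00160000 + 3.50128e-05)/2 = 0.000817506.
So far: 0.00333245.
Correction k=1: B_{2}/2! · (f^{(1)}(13) − f^{(1)}(5)) = 1/12 · (-1.07732e-05 − (-0.00128000)) = 0.000105769.
Running total after k=1: 0.00343822.
Correction k=2: B_{4}/4! · (f^{(3)}(13) − f^{(3)}(5)) = −1/720 · (-1.91240e-06 − (-0.00153600)) = -2.13068e-06.
Running total after k=2: 0.00343609.
Correction k=3: B_{6}/6! · (f^{(5)}(13) − f^{(5)}(5)) = 1/30240 · (-6.33693e-07 − (-0.00344064)) = 1.13757e-07.
Running total after k=3: 0.00343620.
Correction k=4: B_{8}/8! · (f^{(7)}(13) − f^{(7)}(5)) = −1/1209600 · (-3.37470e-07 − (-0.0123863)) = -1.02397e-08.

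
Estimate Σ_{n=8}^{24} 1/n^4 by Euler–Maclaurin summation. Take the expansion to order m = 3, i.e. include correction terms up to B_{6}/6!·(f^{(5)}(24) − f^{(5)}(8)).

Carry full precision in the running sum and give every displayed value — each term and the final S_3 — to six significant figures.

Integral: ∫_8^24 1/x^4 dx = 0.000626929.
Endpoint term: (f(8) + f(24))/2 = (0.000244141 + 3.01408e-06)/2 = 0.000123577.
Running total after boundary: 0.000750506.
k=1: B_{2}/(2)! × [f^{(1)}(24) − f^{(1)}(8)] = 1/12 × (-5.02347e-07 − (-0.000122070)) = 1.01307e-05.
Running total after k=1: 0.000760637.
k=2: B_{4}/(4)! × [f^{(3)}(24) − f^{(3)}(8)] = −1/720 × (-2.61639e-08 − (-5.72205e-05)) = -7.94365e-08.
Running total after k=2: 0.000760558.
k=3: B_{6}/(6)! × [f^{(5)}(24) − f^{(5)}(8)] = 1/30240 × (-2.54371e-09 − (-5.00679e-05)) = 1.65560e-09.

S_3 ≈ 0.000760559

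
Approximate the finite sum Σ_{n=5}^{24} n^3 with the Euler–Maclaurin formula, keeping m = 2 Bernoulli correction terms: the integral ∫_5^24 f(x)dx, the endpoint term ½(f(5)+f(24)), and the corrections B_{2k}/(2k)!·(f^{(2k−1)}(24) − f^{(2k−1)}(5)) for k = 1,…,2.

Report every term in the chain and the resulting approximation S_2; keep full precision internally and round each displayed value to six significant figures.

Integral: ∫_5^24 x^3 dx = 82787.8.
½[f(5) + f(24)] = ½[125.000 + 13824.0] = 6974.50.
So far: 89762.2.
Correction k=1: B_{2}/2! · (f^{(1)}(24) − f^{(1)}(5)) = 1/12 · (1728.00 − 75.0000) = 137.750.
After k=1: 89900.0.
Correction k=2: B_{4}/4! · (f^{(3)}(24) − f^{(3)}(5)) = −1/720 · (6.00000 − 6.00000) = 0.00000.

S_2 ≈ 89900.0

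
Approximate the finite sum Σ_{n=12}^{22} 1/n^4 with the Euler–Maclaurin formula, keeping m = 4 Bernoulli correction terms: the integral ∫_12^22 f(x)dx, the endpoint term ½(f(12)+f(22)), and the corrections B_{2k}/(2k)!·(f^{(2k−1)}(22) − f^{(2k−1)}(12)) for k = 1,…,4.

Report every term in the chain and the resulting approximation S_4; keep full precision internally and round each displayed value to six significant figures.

S_4 ≈ 0.000189114

Integral: ∫_12^22 1/x^4 dx = 0.000161596.
Endpoint term: (f(12) + f(22))/2 = (4.82253e-05 + 4.26883e-06)/2 = 2.62471e-05.
Integral + boundary = 0.000187844.
k=1: B_{2}/(2)! × [f^{(1)}(22) − f^{(1)}(12)] = 1/12 × (-7.76152e-07 − (-1.60751e-05)) = 1.27491e-06.
After k=1: 0.000189118.
k=2: B_{4}/(4)! × [f^{(3)}(22) − f^{(3)}(12)] = −1/720 × (-4.81086e-08 − (-3.34898e-06)) = -4.58454e-09.
After k=2: 0.000189114.
k=3: B_{6}/(6)! × [f^{(5)}(22) − f^{(5)}(12)] = 1/30240 × (-5.56628e-09 − (-1.30238e-06)) = 4.28841e-11.
After k=3: 0.000189114.
k=4: B_{8}/(8)! × [f^{(7)}(22) − f^{(7)}(12)] = −1/1209600 × (-1.03505e-09 − (-8.13988e-07)) = -6.72084e-13.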